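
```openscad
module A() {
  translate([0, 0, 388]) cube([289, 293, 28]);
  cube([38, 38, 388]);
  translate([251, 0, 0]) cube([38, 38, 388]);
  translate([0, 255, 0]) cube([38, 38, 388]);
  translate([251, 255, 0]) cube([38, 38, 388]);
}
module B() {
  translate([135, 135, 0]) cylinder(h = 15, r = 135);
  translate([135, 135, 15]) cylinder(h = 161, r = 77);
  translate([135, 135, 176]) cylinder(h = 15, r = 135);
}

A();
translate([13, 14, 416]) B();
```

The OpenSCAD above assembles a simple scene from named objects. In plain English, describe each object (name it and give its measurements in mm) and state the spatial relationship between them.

A is a four-legged stool. The seat is 289×293 mm, 28 mm thick, top at z = 416 mm. It stands on four square legs, each 38×38 mm in cross-section, from z = 0 to the seat underside, each flush with a corner of the seat.

B is a spool: two coaxial disc flanges of radius 135 mm and thickness 15 mm, joined by a core cylinder of radius 77 mm and height 161 mm. The lower flange rests on z = 0 and the three cylinders share a vertical axis.

The spool is on top of the stool.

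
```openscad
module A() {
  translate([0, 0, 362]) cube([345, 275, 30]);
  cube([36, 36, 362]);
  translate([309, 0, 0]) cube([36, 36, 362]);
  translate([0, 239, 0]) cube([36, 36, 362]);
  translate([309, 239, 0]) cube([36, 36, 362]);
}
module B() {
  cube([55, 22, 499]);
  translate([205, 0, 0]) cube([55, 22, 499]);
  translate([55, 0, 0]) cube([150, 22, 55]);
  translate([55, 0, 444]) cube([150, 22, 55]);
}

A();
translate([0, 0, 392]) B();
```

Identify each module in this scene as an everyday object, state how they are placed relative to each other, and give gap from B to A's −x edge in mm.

A is a stool. B is a picture frame. The picture frame is on top of the stool. The gap from the picture frame to the stool's −x edge is 0 mm.

The picture frame's min-x is at 0; the stool's min-x is 0; gap = 0 mm.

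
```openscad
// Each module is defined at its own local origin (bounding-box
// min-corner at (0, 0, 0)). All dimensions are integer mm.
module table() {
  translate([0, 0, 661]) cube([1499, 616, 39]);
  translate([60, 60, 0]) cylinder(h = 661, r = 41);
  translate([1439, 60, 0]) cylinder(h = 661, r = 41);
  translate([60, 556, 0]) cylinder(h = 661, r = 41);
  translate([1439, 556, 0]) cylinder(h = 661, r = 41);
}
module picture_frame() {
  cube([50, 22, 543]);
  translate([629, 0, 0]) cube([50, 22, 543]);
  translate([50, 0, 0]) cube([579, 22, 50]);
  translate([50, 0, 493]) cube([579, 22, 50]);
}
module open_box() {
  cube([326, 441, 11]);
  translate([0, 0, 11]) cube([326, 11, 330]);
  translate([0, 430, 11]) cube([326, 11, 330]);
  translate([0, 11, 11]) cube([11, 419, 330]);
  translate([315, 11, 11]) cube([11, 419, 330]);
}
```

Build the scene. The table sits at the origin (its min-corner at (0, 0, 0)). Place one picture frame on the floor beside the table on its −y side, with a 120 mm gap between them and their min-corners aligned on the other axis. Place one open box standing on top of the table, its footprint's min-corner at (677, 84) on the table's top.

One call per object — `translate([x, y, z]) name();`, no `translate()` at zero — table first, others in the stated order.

table();
translate([0, -142, 0]) picture_frame();
translate([677, 84, 700]) open_box();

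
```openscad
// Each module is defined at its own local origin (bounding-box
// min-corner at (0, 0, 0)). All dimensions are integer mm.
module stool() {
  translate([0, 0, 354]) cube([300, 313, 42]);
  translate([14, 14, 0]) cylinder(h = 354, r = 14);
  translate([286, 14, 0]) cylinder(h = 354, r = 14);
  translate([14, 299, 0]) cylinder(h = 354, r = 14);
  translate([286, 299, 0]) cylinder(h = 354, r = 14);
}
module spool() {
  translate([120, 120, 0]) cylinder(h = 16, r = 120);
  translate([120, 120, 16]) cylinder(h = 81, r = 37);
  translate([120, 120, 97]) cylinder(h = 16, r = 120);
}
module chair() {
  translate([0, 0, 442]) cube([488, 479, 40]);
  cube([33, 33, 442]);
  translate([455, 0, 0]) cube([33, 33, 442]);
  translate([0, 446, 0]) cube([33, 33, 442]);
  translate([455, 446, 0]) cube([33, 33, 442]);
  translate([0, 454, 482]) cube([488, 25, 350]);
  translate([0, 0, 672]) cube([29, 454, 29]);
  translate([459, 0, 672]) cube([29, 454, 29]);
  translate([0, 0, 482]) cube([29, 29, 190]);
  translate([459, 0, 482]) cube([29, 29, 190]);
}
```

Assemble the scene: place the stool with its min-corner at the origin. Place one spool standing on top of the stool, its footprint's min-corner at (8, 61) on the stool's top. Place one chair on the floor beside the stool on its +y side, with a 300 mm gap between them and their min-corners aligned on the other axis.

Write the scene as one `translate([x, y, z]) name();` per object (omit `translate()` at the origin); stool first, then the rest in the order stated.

stool();
translate([8, 61, 396]) spool();
translate([0, 613, 0]) chair();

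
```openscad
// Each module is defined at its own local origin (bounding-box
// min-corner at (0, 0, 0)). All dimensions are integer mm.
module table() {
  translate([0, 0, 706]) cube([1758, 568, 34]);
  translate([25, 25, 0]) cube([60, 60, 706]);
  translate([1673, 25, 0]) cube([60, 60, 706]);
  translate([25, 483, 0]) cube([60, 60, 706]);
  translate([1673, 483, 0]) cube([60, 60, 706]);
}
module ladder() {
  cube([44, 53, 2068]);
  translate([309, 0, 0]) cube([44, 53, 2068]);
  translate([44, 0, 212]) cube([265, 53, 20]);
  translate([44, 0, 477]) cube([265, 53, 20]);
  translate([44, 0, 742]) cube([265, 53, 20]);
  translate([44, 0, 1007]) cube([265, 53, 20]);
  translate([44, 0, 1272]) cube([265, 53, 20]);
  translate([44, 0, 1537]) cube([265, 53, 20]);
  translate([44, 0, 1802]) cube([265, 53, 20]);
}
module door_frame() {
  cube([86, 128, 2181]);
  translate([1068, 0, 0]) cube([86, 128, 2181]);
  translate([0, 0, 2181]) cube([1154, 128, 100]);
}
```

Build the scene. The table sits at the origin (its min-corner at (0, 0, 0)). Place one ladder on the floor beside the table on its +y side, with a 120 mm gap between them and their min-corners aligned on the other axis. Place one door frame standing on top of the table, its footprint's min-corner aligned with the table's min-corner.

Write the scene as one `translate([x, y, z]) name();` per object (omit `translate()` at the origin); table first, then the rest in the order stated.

table();
translate([0, 688, 0]) ladder();
translate([0, 0, 740]) door_frame();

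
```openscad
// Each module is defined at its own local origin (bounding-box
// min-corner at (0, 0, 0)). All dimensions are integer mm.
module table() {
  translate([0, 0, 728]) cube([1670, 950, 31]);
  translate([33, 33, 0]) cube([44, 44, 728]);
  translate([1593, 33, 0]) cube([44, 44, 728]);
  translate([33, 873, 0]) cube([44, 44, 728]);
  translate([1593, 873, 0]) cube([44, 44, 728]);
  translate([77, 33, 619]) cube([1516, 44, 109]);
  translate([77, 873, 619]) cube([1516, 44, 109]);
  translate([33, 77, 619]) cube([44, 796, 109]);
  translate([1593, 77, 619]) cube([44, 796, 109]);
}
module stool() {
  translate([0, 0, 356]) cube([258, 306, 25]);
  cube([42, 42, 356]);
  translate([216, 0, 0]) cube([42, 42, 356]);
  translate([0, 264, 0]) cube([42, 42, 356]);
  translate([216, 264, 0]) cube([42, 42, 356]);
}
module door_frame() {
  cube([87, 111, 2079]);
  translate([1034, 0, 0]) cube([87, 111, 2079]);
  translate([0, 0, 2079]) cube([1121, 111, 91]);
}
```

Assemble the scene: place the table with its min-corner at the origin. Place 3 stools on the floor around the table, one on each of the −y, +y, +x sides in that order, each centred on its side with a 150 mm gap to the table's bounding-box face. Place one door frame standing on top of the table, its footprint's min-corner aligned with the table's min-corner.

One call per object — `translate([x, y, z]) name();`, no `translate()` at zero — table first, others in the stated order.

table();
translate([706, -456, 0]) stool();
translate([706, 1100, 0]) stool();
translate([1820, 322, 0]) stool();
translate([0, 0, 759]) door_frame();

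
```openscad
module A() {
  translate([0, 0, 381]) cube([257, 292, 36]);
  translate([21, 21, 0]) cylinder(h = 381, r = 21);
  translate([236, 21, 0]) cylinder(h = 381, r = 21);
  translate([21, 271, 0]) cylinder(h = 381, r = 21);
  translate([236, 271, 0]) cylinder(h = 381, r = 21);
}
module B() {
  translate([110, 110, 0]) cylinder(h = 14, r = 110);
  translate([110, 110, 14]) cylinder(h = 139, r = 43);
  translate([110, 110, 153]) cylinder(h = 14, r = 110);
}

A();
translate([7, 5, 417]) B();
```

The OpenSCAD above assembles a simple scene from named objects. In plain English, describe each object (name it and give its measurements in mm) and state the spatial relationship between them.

A is a four-legged stool. The seat is a 257×292×36 mm slab whose top surface is at z = 417 mm; four round legs, each 42 mm in diameter, run from the floor (z = 0) to the underside of the seat, each leg's axis is inset half a diameter from the nearest pair of seat edges (so the leg's bounding box is flush with the corner).

B is a spool: two coaxial disc flanges of radius 110 mm and thickness 14 mm, joined by a core cylinder of radius 43 mm and height 139 mm. The lower flange rests on z = 0 and the three cylinders share a vertical axis.

The spool is on top of the stool.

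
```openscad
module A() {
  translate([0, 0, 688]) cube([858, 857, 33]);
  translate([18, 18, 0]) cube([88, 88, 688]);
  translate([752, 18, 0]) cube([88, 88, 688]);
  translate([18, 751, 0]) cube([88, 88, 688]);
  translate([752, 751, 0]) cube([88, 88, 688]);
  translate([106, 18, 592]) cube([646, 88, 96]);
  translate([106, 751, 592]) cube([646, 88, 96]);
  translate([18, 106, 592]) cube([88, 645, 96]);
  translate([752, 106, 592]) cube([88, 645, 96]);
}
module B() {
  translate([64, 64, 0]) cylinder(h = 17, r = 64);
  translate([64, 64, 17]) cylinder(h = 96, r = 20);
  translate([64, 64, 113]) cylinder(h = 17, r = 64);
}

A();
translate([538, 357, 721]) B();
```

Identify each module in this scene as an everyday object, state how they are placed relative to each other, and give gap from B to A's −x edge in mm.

A is a table. B is a spool. The spool is on top of the table. The gap from the spool to the table's −x edge is 538 mm.

The spool's min-x is at 538; the table's min-x is 0; gap = 538 mm.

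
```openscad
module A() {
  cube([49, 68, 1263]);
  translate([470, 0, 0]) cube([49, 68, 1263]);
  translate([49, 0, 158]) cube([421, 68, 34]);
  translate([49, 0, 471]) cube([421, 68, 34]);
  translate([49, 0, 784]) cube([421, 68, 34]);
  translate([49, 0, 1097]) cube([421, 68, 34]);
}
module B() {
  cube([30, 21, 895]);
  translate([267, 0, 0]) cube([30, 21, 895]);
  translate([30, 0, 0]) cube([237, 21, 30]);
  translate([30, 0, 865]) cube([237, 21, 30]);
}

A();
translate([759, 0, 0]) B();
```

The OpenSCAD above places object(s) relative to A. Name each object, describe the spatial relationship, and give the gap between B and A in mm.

A is a ladder. B is a picture frame. The picture frame is on the floor beside the ladder on its +x side. The gap between the picture frame and the ladder is 240 mm.

The picture frame's nearest face is 240 mm from the ladder's +x face.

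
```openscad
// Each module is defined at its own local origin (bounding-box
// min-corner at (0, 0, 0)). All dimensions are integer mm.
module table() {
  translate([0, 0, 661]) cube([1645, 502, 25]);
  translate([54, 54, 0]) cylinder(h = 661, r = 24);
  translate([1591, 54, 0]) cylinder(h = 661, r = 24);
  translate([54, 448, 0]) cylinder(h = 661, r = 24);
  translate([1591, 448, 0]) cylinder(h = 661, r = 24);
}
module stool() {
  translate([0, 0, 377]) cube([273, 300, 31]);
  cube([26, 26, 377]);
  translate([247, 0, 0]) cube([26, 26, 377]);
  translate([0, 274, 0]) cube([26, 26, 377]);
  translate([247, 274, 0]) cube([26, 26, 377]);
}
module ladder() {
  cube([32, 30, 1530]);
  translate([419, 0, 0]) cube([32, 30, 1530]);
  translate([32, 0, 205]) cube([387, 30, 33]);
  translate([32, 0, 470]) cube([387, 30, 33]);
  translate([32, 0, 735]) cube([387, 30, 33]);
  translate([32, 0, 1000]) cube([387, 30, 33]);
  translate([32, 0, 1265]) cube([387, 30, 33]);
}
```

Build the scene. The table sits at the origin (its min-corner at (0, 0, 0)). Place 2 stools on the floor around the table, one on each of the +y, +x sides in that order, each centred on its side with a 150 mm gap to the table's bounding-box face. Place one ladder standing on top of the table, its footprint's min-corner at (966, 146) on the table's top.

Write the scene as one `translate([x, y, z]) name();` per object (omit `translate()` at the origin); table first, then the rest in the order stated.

table();
translate([686, 652, 0]) stool();
translate([1795, 101, 0]) stool();
translate([966, 146, 686]) ladder();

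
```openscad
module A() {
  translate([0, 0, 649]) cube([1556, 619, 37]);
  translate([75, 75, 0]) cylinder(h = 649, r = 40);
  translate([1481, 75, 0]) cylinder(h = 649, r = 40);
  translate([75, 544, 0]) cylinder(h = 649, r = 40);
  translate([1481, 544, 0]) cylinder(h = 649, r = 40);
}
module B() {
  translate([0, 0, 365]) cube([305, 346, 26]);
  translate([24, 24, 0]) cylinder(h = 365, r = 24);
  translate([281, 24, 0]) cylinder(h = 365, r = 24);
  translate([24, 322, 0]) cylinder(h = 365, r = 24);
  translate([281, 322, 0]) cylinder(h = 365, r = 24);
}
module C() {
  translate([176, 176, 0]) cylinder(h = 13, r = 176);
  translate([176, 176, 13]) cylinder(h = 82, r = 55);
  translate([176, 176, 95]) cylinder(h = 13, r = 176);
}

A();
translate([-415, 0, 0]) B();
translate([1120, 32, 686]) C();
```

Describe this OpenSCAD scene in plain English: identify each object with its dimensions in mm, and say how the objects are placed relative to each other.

A is a rectangular dining table. The top is 1556×619×37 mm with its upper surface at z = 686 mm. It stands on four round legs of 80 mm diameter, each leg's bounding box inset 35 mm from the nearest pair of top edges, running from the floor to the underside of the top.

B is a four-legged stool. The seat is a 305×346×26 mm slab whose top surface is at z = 391 mm; four round legs, each 48 mm in diameter, run from the floor (z = 0) to the underside of the seat, each leg's axis is inset half a diameter from the nearest pair of seat edges (so the leg's bounding box is flush with the corner).

C is a spool: two coaxial disc flanges of radius 176 mm and thickness 13 mm, joined by a core cylinder of radius 55 mm and height 82 mm. The lower flange rests on z = 0 and the three cylinders share a vertical axis.

The stool is on the floor beside the table on its −x side. The spool is on top of the table.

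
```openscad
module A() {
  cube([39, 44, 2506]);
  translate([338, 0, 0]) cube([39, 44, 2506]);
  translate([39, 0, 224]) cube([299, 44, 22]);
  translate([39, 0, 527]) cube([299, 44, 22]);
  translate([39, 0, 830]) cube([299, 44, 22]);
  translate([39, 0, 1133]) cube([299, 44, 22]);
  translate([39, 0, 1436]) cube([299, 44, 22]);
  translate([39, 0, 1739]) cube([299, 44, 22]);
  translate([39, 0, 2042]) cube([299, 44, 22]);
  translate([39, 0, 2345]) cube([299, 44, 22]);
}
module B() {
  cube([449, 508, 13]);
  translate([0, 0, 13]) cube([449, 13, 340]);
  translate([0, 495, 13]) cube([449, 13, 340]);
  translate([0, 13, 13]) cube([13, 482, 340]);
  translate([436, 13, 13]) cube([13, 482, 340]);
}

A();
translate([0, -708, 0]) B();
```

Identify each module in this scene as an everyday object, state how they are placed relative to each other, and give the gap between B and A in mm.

The open box's nearest face is 200 mm from the ladder's −y face.

A is a ladder. B is an open box. The open box is on the floor beside the ladder on its −y side. The gap between the open box and the ladder is 200 mm.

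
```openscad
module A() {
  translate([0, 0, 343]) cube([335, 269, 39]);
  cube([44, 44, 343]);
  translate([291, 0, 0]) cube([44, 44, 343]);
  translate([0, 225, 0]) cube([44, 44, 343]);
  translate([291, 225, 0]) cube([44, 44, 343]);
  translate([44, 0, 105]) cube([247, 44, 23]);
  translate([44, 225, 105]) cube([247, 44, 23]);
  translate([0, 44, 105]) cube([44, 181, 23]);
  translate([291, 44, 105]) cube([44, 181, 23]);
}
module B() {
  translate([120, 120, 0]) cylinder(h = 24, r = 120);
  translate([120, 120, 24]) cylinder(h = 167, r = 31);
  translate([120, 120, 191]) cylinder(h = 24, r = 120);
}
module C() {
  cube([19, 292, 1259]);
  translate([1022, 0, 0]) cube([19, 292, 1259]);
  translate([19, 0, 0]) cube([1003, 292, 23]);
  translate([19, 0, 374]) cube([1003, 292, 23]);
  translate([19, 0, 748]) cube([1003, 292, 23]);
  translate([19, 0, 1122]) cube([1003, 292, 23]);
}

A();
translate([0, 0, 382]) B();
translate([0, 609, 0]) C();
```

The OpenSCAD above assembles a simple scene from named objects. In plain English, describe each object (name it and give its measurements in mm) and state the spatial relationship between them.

A is a four-legged stool. The seat is a 335×269×39 mm slab whose top surface is at z = 382 mm; four square legs, each 44×44 mm in cross-section, run from the floor (z = 0) to the underside of the seat, each flush with a corner of the seat. Four stretchers, 44 mm wide and 23 mm tall, connect adjacent legs with their undersides at z = 105 mm, each running between the inner faces of the legs it joins and aligned with the legs' outer faces on the other axis.

B is a spool: two coaxial disc flanges of radius 120 mm and thickness 24 mm, joined by a core cylinder of radius 31 mm and height 167 mm. The lower flange rests on z = 0 and the three cylinders share a vertical axis.

C is a bookshelf 1041 mm wide overall, 292 mm deep and 1259 mm tall. The two sides are 19 mm thick vertical panels. 4 horizontal shelves of 23 mm thickness span between the inner faces of the sides; the lowest shelf sits on the floor and shelves are stacked with a clear vertical gap of 351 mm between each pair.

The spool is on top of the stool. The bookshelf is on the floor beside the stool on its +y side.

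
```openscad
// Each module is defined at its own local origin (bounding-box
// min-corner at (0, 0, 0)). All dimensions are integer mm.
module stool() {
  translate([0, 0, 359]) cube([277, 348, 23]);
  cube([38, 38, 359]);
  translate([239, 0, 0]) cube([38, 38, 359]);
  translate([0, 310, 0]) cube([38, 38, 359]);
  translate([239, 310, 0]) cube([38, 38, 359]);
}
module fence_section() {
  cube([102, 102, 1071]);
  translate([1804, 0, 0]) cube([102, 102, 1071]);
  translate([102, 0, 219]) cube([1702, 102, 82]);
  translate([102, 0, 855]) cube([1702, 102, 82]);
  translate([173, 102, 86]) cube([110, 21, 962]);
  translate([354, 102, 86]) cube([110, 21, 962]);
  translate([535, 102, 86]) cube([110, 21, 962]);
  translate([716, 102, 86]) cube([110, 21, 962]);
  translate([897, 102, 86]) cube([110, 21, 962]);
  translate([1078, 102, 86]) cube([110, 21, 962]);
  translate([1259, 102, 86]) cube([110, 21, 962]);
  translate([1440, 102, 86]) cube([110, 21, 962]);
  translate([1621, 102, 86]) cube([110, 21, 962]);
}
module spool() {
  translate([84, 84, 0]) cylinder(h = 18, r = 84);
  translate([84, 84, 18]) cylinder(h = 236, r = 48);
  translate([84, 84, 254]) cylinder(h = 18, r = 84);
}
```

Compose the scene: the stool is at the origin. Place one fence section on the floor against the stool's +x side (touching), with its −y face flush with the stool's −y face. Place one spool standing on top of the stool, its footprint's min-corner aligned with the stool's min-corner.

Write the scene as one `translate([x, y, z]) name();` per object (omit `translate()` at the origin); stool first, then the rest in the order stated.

stool();
translate([277, 0, 0]) fence_section();
translate([0, 0, 382]) spool();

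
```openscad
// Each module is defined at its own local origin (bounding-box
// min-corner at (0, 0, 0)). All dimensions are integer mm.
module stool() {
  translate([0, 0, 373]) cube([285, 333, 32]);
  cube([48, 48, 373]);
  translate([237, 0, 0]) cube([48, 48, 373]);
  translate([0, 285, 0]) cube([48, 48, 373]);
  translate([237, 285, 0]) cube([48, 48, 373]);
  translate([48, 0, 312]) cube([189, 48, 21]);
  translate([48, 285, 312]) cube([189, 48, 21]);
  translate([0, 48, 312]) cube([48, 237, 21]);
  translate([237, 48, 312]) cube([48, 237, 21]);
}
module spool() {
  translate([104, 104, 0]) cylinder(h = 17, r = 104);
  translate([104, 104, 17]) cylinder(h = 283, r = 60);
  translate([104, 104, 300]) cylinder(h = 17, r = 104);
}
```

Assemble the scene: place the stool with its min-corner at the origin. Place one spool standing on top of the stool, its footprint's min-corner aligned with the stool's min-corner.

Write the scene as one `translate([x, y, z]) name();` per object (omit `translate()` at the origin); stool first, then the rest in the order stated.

stool();
translate([0, 0, 405]) spool();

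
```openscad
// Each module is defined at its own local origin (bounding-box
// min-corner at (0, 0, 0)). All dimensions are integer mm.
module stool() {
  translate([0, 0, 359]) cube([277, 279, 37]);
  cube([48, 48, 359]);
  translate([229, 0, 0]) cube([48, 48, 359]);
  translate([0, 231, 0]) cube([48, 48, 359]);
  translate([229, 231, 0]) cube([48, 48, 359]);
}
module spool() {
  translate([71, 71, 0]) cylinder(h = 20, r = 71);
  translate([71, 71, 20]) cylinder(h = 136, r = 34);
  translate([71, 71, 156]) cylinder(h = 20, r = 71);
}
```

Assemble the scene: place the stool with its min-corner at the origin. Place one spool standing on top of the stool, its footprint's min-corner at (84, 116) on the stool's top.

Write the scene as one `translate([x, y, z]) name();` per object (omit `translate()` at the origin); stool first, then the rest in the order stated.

stool();
translate([84, 116, 396]) spool();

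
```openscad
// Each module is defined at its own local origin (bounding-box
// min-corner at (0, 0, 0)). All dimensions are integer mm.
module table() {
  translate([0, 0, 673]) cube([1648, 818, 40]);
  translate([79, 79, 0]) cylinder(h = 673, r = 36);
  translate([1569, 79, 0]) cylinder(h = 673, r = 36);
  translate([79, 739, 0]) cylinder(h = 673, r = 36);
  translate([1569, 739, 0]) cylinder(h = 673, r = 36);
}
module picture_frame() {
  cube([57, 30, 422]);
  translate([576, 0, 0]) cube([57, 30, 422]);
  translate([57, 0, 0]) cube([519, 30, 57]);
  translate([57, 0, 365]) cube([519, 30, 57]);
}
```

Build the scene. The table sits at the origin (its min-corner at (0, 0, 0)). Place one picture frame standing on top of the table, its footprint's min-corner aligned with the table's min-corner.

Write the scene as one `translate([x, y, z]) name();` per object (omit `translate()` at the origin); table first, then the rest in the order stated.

table();
translate([0, 0, 713]) picture_frame();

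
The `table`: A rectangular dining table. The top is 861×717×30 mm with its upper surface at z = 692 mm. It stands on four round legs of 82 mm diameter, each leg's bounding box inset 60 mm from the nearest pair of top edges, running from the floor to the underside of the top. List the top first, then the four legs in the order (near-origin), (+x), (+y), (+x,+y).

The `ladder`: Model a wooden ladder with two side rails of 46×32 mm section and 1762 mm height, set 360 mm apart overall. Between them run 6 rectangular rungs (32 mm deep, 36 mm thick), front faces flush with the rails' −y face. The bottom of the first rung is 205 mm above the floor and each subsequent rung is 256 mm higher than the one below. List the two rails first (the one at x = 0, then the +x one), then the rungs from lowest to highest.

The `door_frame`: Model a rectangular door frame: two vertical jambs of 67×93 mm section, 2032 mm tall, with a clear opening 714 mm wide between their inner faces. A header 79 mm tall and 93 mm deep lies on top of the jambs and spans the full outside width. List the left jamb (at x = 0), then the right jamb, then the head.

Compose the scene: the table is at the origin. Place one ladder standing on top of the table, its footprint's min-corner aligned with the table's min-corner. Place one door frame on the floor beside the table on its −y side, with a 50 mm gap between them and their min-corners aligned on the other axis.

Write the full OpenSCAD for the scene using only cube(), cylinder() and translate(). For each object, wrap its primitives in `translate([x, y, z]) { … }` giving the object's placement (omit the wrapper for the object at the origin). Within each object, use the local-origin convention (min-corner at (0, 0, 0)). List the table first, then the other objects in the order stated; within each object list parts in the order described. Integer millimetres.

translate([0, 0, 662]) cube([861, 717, 30]);
translate([101, 101, 0]) cylinder(h = 662, r = 41);
translate([760, 101, 0]) cylinder(h = 662, r = 41);
translate([101, 616, 0]) cylinder(h = 662, r = 41);
translate([760, 616, 0]) cylinder(h = 662, r = 41);
translate([0, 0, 692]) {
  cube([46, 32, 1762]);
  translate([314, 0, 0]) cube([46, 32, 1762]);
  translate([46, 0, 205]) cube([268, 32, 36]);
  translate([46, 0, 461]) cube([268, 32, 36]);
  translate([46, 0, 717]) cube([268, 32, 36]);
  translate([46, 0, 973]) cube([268, 32, 36]);
  translate([46, 0, 1229]) cube([268, 32, 36]);
  translate([46, 0, 1485]) cube([268, 32, 36]);
}
translate([0, -143, 0]) {
  cube([67, 93, 2032]);
  translate([781, 0, 0]) cube([67, 93, 2032]);
  translate([0, 0, 2032]) cube([848, 93, 79]);
}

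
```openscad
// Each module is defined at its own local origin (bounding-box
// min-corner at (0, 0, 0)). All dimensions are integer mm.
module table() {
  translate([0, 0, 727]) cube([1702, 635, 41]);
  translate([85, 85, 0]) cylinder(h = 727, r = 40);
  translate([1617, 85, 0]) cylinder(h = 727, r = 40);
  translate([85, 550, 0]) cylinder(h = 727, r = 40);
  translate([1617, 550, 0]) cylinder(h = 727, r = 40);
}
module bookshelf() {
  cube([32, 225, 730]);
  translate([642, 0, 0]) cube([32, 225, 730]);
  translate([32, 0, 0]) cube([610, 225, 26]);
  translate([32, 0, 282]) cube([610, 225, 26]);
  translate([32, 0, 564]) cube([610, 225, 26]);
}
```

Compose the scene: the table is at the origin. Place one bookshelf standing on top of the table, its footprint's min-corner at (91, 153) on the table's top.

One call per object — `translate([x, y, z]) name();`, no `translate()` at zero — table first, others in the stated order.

table();
translate([91, 153, 768]) bookshelf();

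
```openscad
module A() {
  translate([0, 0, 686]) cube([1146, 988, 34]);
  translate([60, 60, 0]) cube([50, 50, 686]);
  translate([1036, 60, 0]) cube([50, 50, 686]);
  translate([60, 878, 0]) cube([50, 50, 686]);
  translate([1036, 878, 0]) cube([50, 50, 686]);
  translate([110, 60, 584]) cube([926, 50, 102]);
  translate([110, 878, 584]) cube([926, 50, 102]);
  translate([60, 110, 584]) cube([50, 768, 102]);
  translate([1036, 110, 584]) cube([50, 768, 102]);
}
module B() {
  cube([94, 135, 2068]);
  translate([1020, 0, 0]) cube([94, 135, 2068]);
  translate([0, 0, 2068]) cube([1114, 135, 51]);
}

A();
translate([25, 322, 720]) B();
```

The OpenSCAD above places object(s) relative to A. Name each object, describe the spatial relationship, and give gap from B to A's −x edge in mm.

A is a table. B is a door frame. The door frame is on top of the table. The gap from the door frame to the table's −x edge is 25 mm.

The door frame's min-x is at 25; the table's min-x is 0; gap = 25 mm.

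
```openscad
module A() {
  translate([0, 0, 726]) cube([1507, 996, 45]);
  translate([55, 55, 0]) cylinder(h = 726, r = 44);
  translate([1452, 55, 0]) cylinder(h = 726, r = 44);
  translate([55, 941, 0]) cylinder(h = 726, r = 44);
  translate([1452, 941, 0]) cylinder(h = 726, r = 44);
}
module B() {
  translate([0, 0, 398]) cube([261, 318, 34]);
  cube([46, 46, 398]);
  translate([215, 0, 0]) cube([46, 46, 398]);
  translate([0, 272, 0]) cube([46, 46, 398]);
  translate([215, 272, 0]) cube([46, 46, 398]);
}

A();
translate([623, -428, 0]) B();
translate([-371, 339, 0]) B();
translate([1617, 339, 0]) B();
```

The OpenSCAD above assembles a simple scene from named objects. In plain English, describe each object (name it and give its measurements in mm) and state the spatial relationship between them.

A is a table with a 1507×996 mm rectangular top, 45 mm thick, top surface at z = 771 mm, supported by four round legs of 88 mm diameter, each leg's bounding box inset 11 mm from the nearest pair of top edges, running from the floor.

B is a four-legged stool. The seat is a 261×318×34 mm slab whose top surface is at z = 432 mm; four square legs, each 46×46 mm in cross-section, run from the floor (z = 0) to the underside of the seat, each flush with a corner of the seat.

Three stools sit around the table at the −y, −x, +x sides.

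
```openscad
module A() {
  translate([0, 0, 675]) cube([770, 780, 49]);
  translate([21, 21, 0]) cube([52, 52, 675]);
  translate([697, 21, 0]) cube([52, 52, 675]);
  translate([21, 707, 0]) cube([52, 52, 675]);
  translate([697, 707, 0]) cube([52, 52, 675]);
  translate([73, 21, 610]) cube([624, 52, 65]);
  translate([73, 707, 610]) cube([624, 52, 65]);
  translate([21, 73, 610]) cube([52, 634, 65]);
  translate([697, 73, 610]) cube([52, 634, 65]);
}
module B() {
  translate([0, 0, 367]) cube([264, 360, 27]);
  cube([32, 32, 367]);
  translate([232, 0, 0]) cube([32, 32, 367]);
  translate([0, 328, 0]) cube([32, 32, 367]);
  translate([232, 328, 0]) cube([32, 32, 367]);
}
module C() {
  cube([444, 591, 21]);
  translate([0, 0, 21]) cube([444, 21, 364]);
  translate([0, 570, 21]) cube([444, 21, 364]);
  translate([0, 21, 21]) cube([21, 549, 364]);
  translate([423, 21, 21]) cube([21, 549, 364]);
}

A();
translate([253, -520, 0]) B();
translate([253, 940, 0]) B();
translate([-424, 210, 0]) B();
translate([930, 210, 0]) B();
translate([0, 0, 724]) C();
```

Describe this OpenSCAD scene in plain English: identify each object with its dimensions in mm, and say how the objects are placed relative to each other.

A is a table with a 770×780 mm rectangular top, 49 mm thick, top surface at z = 724 mm, supported by four 52×52 mm square legs, each inset 21 mm from the nearest pair of top edges, running from the floor. Four apron rails, 52 mm thick and 65 mm tall, run between adjacent legs with their top edges flush with the underside of the top and their outer faces flush with the legs' outer faces.

B is a four-legged stool. The seat is 264×360 mm, 27 mm thick, top at z = 394 mm. It stands on four square legs, each 32×32 mm in cross-section, from z = 0 to the seat underside, each flush with a corner of the seat.

C is an open storage box with external size 444×591×385 mm and wall thickness 21 mm (the base is also 21 mm thick). The base covers the whole footprint; the four walls stand on the base, with the y-facing walls full-width and the x-facing walls fitting between their inner faces.

Four stools sit around the table at the −y, +y, −x, +x sides. The open box is on top of the table.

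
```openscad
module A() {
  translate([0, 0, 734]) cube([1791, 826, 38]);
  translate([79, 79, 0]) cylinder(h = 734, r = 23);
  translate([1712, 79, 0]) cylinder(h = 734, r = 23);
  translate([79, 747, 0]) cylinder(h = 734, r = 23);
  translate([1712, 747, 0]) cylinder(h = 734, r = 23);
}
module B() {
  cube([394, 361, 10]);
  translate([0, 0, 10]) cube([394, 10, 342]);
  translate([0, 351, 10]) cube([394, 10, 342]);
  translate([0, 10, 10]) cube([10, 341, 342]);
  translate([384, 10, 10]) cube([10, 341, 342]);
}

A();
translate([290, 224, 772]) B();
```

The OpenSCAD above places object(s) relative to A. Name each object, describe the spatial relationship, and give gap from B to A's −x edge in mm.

A is a table. B is an open box. The open box is on top of the table. The gap from the open box to the table's −x edge is 290 mm.

The open box's min-x is at 290; the table's min-x is 0; gap = 290 mm.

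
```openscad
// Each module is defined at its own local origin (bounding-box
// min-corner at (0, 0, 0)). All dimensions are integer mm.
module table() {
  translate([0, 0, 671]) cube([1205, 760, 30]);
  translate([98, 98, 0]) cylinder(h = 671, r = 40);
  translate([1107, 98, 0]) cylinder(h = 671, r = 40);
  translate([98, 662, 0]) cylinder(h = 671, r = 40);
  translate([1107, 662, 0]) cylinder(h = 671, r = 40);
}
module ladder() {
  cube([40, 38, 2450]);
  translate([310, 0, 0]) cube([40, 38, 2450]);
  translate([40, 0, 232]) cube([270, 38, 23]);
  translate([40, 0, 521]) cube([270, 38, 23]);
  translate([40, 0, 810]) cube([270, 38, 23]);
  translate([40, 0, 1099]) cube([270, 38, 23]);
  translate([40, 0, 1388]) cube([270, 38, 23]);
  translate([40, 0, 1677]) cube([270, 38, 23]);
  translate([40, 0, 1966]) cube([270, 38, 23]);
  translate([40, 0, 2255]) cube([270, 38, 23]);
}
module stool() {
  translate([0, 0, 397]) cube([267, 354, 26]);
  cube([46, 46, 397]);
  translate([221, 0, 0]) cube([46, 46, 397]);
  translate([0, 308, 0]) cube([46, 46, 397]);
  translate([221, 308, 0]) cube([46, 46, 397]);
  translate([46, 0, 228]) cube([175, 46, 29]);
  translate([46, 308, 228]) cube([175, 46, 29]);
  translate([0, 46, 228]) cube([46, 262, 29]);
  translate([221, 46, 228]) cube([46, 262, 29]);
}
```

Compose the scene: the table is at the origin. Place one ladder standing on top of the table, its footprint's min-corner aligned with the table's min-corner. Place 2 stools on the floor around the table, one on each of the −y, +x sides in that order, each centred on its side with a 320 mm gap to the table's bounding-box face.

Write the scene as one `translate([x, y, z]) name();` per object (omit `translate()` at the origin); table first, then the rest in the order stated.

table();
translate([0, 0, 701]) ladder();
translate([469, -674, 0]) stool();
translate([1525, 203, 0]) stool();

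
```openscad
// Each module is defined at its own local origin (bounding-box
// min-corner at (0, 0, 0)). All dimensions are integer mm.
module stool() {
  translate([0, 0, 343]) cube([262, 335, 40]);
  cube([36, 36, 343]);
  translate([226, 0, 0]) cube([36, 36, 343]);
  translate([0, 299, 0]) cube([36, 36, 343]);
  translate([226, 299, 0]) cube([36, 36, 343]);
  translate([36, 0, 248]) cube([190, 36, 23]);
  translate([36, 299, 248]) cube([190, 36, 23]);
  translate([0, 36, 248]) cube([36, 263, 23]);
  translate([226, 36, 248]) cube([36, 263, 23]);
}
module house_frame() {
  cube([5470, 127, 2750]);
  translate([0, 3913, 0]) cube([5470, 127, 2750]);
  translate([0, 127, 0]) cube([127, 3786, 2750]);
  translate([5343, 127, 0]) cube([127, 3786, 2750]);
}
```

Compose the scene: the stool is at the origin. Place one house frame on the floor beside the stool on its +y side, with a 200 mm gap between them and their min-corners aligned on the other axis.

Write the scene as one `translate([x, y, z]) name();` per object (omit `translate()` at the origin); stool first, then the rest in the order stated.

stool();
translate([0, 535, 0]) house_frame();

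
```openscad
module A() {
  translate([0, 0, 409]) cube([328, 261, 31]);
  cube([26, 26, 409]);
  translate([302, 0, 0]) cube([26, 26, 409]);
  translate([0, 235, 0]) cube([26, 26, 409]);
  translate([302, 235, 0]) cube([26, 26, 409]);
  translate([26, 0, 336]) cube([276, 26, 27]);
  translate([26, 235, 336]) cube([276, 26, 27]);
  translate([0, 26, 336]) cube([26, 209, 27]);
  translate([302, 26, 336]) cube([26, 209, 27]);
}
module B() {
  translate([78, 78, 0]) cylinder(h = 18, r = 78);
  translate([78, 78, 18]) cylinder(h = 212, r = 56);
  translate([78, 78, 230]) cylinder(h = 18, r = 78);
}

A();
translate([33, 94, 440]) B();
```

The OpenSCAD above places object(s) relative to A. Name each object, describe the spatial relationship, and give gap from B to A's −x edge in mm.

The spool's min-x is at 33; the stool's min-x is 0; gap = 33 mm.

A is a stool. B is a spool. The spool is on top of the stool. The gap from the spool to the stool's −x edge is 33 mm.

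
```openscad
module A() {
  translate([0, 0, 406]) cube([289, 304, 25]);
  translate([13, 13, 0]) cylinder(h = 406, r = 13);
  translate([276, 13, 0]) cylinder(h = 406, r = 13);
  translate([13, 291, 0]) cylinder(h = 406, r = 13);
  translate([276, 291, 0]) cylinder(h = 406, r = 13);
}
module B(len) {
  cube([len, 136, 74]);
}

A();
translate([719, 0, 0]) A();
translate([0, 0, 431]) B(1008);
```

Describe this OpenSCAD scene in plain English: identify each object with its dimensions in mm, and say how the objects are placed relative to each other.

A is a four-legged stool. The seat is a 289×304×25 mm slab whose top surface is at z = 431 mm; four round legs, each 26 mm in diameter, run from the floor (z = 0) to the underside of the seat, each leg's axis is inset half a diameter from the nearest pair of seat edges (so the leg's bounding box is flush with the corner).

B is a rectangular beam 1008 mm long (x), 136 mm deep (y), 74 mm thick (z).

The beam spans the tops of two stools placed 430 mm apart, resting at z = 431 mm.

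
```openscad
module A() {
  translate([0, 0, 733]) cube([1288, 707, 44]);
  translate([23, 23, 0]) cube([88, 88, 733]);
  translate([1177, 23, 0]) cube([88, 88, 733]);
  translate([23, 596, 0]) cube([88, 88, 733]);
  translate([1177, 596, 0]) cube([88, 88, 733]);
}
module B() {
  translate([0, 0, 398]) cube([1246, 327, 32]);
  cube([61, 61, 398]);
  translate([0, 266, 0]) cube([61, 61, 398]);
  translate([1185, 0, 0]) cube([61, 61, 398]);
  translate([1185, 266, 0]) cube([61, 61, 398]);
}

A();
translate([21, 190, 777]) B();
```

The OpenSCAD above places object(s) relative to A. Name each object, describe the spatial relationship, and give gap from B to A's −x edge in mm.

The bench's min-x is at 21; the table's min-x is 0; gap = 21 mm.

A is a table. B is a bench. The bench is on top of the table, centred. The gap from the bench to the table's −x edge is 21 mm.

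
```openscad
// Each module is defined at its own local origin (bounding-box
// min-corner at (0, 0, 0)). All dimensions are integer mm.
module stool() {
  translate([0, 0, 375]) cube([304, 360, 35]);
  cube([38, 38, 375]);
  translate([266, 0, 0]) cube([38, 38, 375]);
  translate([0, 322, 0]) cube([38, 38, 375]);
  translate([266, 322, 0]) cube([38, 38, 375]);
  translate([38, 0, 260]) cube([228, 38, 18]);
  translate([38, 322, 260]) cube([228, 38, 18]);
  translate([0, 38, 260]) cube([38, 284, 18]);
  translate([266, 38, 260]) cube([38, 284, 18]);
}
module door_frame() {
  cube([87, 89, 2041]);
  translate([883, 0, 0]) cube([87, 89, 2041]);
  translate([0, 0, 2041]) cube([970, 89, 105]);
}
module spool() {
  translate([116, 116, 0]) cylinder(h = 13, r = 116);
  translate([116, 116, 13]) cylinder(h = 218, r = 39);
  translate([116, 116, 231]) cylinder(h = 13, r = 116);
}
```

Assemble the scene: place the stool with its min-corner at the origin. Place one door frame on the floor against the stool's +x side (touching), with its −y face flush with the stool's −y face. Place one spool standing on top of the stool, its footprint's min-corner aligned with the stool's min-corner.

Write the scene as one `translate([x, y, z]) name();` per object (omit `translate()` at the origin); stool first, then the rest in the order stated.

stool();
translate([304, 0, 0]) door_frame();
translate([0, 0, 410]) spool();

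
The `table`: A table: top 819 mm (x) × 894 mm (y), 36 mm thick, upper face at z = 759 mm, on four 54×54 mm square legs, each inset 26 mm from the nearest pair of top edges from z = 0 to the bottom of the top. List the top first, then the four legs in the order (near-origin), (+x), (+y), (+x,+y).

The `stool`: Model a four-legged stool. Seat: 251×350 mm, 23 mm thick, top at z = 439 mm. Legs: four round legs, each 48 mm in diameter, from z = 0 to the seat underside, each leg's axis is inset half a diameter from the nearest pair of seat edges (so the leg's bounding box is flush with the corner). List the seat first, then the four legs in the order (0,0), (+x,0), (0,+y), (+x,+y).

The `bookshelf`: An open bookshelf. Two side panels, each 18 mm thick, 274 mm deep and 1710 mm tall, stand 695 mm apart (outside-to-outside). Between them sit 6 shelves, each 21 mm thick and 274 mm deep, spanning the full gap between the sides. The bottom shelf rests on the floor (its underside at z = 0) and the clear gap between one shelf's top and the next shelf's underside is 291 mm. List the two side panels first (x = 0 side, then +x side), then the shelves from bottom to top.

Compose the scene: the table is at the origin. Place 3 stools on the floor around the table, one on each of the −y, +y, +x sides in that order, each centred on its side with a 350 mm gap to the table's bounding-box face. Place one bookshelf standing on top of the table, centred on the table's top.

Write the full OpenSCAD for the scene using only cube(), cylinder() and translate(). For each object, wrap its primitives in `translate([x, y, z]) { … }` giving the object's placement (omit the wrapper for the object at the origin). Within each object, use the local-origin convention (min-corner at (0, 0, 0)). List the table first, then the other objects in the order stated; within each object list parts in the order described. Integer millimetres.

translate([0, 0, 723]) cube([819, 894, 36]);
translate([26, 26, 0]) cube([54, 54, 723]);
translate([739, 26, 0]) cube([54, 54, 723]);
translate([26, 814, 0]) cube([54, 54, 723]);
translate([739, 814, 0]) cube([54, 54, 723]);
translate([284, -700, 0]) {
  translate([0, 0, 416]) cube([251, 350, 23]);
  translate([24, 24, 0]) cylinder(h = 416, r = 24);
  translate([227, 24, 0]) cylinder(h = 416, r = 24);
  translate([24, 326, 0]) cylinder(h = 416, r = 24);
  translate([227, 326, 0]) cylinder(h = 416, r = 24);
}
translate([284, 1244, 0]) {
  translate([0, 0, 416]) cube([251, 350, 23]);
  translate([24, 24, 0]) cylinder(h = 416, r = 24);
  translate([227, 24, 0]) cylinder(h = 416, r = 24);
  translate([24, 326, 0]) cylinder(h = 416, r = 24);
  translate([227, 326, 0]) cylinder(h = 416, r = 24);
}
translate([1169, 272, 0]) {
  translate([0, 0, 416]) cube([251, 350, 23]);
  translate([24, 24, 0]) cylinder(h = 416, r = 24);
  translate([227, 24, 0]) cylinder(h = 416, r = 24);
  translate([24, 326, 0]) cylinder(h = 416, r = 24);
  translate([227, 326, 0]) cylinder(h = 416, r = 24);
}
translate([62, 310, 759]) {
  cube([18, 274, 1710]);
  translate([677, 0, 0]) cube([18, 274, 1710]);
  translate([18, 0, 0]) cube([659, 274, 21]);
  translate([18, 0, 312]) cube([659, 274, 21]);
  translate([18, 0, 624]) cube([659, 274, 21]);
  translate([18, 0, 936]) cube([659, 274, 21]);
  translate([18, 0, 1248]) cube([659, 274, 21]);
  translate([18, 0, 1560]) cube([659, 274, 21]);
}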